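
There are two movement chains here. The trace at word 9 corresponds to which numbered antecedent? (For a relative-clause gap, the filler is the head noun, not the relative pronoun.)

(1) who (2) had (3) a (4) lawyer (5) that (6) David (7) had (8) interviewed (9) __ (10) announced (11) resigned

4

The marked gap is inside the relative clause, the direct object of "interviewed".
Its filler is the head noun "lawyer" (via "that"), at word 4.
(The other dependency links word 1 to a gap after word 10.)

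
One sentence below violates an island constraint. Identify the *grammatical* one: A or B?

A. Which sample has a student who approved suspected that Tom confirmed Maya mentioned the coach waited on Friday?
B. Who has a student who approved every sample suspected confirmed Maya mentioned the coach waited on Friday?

B

In A, the wh-phrase is extracted from inside a complex-NP island (relative clause) (introduced by "who"), which blocks movement.
In B, the extraction path crosses only that-complement boundaries, which are transparent.
So B is grammatical.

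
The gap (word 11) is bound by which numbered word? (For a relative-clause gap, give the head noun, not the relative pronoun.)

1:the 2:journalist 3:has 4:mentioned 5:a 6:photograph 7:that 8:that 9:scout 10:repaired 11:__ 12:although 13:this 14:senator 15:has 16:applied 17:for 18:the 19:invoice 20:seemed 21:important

The gap at 11 is the object of "repaired", inside a relative clause.
The relative pronoun is "that" (word 7); it is bound by the head noun immediately before it.
Its filler is the head noun "photograph", at word 6.

6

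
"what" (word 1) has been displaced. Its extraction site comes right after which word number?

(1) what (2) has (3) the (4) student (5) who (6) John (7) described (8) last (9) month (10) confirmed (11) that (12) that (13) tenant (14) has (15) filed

15

The displaced element is "what" (word 1).
It is linked across 1 clause boundary (that).
It functions as the direct object of "filed", so the gap sits immediately after word 15 ("filed").
Base order: The student who John described last month has confirmed that that tenant has filed what.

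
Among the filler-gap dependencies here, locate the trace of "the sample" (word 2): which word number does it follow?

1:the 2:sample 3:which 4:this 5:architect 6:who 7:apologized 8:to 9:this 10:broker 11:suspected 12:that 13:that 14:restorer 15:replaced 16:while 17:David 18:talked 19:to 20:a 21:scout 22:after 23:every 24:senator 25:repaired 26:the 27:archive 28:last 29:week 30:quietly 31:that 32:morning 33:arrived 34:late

15

The displaced element is "the sample" (word 2).
It is linked across 1 clause boundary (that).
It functions as the direct object of "replaced", so the gap sits immediately after word 15 ("replaced").
Base order: This architect who apologized to this broker suspected that that restorer replaced the sample while David talked to a scout after every senator repaired the archive last week quietly that morning.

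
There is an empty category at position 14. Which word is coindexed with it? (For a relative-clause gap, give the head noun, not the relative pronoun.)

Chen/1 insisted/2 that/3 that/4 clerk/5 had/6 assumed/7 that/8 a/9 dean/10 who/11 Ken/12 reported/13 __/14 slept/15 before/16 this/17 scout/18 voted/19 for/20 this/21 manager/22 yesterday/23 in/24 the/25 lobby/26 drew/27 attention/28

10

The gap at 14 is the subject of "slept", inside a relative clause.
The relative pronoun is "who" (word 11); it is bound by the head noun immediately before it.
Its filler is the head noun "dean", at word 10.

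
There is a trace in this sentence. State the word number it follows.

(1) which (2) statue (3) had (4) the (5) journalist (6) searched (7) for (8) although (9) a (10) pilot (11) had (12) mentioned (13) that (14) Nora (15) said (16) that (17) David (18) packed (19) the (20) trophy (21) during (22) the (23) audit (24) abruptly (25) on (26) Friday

7

The displaced element is "which statue" (word 2).
It functions as the object of the preposition "for" of "searched", so the gap sits immediately after word 7 ("for").
Base order: The journalist had searched for which statue although a pilot had mentioned that Nora said that David packed the trophy during the audit abruptly on Friday.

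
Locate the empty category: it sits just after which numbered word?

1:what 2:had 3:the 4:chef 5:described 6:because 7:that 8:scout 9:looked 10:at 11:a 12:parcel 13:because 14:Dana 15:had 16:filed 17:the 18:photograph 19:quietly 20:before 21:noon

The displaced element is "what" (word 1).
It functions as the direct object of "described", so the gap sits immediately after word 5 ("described").
Base order: The chef had described what because that scout looked at a parcel because Dana had filed the photograph quietly before noon.

5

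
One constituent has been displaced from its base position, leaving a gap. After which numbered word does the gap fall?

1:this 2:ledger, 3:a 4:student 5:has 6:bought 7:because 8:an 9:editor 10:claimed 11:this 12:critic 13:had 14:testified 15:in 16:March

The displaced element is "this ledger" (word 2).
It functions as the direct object of "bought", so the gap sits immediately after word 6 ("bought").
Base order: A student has bought this ledger because an editor claimed this critic had testified in March.

6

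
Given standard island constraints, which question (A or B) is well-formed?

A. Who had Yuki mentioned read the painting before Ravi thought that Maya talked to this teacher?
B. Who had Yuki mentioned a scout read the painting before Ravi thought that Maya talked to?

In B, the wh-phrase is extracted from inside an adjunct island (introduced by "before"), which blocks movement.
In A, the extraction path crosses only that-complement boundaries, which are transparent.
So A is grammatical.

A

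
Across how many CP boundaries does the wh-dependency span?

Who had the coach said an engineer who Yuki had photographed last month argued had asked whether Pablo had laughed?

"who" is extracted from the subject of "asked".
Boundaries crossed, outermost first: [Ø], [Ø] — 2 in total.

2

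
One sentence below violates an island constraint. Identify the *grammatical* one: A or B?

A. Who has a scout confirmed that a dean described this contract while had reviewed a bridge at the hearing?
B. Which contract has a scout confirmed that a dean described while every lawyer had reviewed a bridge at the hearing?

B

In A, the wh-phrase is extracted from inside an adjunct island (introduced by "while"), which blocks movement.
In B, the extraction path crosses only that-complement boundaries, which are transparent.
So B is grammatical.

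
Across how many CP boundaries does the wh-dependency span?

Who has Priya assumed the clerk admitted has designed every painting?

"who" is extracted from the subject of "designed".
Boundaries crossed, outermost first: [Ø], [Ø] — 2 in total.

2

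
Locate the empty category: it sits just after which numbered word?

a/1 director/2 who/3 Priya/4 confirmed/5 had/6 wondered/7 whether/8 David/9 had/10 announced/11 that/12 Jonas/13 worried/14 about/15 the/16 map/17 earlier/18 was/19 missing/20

The displaced element is "a director" (word 2).
It is linked across 1 clause boundary (Ø).
It functions as the subject of "wondered", so the gap sits immediately after word 5 ("confirmed").
Base order: Priya confirmed a director had wondered whether David had announced that Jonas worried about the map earlier.

5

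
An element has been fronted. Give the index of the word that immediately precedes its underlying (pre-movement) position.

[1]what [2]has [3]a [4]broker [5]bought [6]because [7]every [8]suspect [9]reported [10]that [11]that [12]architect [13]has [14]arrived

The displaced element is "what" (word 1).
It functions as the direct object of "bought", so the gap sits immediately after word 5 ("bought").
Base order: A broker has bought what because every suspect reported that that architect has arrived.

5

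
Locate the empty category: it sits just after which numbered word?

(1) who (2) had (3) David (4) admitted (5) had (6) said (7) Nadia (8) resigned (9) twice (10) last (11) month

4

The displaced element is "who" (word 1).
It is linked across 1 clause boundary (Ø).
It functions as the subject of "said", so the gap sits immediately after word 4 ("admitted").
Base order: David had admitted that who had said Nadia resigned twice last month.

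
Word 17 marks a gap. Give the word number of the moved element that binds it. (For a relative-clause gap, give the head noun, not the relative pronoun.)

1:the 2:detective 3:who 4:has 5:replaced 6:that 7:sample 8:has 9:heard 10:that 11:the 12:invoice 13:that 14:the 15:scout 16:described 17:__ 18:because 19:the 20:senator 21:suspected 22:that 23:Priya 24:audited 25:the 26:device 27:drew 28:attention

The gap at 17 is the object of "described", inside a relative clause.
The relative pronoun is "that" (word 13); it is bound by the head noun immediately before it.
Its filler is the head noun "invoice", at word 12.

12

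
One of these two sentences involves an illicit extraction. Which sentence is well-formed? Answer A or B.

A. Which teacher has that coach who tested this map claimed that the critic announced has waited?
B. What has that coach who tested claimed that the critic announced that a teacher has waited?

In B, the wh-phrase is extracted from inside a complex-NP island (relative clause) (introduced by "who"), which blocks movement.
In A, the extraction path crosses only that-complement boundaries, which are transparent.
So A is grammatical.

A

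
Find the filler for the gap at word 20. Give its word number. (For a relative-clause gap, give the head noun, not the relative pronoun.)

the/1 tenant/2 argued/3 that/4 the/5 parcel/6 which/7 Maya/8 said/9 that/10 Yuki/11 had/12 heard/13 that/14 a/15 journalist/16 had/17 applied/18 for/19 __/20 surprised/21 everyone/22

The gap at 20 is the prepositional object of "applied", inside a relative clause.
The relative pronoun is "which" (word 7); it is bound by the head noun immediately before it.
Its filler is the head noun "parcel", at word 6.

6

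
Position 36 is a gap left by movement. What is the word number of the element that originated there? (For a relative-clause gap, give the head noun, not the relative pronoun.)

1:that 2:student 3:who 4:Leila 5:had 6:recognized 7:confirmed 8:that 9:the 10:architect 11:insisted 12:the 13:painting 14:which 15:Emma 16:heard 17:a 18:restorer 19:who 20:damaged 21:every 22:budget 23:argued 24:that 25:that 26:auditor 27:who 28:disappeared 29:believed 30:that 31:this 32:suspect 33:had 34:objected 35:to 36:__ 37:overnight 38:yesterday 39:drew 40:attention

13

The gap at 36 is the prepositional object of "objected", inside a relative clause.
The relative pronoun is "which" (word 14); it is bound by the head noun immediately before it.
Its filler is the head noun "painting", at word 13.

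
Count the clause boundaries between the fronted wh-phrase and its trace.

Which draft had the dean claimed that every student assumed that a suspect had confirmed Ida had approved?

3

"which draft" is extracted from the object of "approved".
Boundaries crossed, outermost first: [that], [that], [Ø] — 3 in total.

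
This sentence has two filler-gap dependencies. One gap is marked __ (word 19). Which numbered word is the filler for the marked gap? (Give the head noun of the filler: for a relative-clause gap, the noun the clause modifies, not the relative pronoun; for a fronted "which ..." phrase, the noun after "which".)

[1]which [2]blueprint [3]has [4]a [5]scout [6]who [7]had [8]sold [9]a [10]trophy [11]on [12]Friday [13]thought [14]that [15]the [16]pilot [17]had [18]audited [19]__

The marked gap is the direct object of "audited".
Its filler is the fronted wh-phrase "which blueprint", at word 2.
(The other dependency links word 5 to a gap after word 6.)

2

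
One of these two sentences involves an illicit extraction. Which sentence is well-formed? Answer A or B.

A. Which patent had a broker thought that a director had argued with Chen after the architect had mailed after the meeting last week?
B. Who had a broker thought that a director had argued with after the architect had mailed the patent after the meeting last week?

B

In A, the wh-phrase is extracted from inside an adjunct island (introduced by "after"), which blocks movement.
In B, the extraction path crosses only that-complement boundaries, which are transparent.
So B is grammatical.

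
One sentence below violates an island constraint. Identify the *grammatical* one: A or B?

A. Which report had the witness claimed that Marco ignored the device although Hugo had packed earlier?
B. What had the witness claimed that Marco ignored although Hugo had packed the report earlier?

In A, the wh-phrase is extracted from inside an adjunct island (introduced by "although"), which blocks movement.
In B, the extraction path crosses only that-complement boundaries, which are transparent.
So B is grammatical.

B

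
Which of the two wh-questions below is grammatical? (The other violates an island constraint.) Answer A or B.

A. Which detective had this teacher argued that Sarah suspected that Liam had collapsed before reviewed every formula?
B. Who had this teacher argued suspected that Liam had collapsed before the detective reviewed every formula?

B

In A, the wh-phrase is extracted from inside an adjunct island (introduced by "before"), which blocks movement.
In B, the extraction path crosses only that-complement boundaries, which are transparent.
So B is grammatical.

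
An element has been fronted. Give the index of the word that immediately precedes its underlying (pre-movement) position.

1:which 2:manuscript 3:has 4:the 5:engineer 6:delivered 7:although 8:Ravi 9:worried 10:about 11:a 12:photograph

6

The displaced element is "which manuscript" (word 2).
It functions as the direct object of "delivered", so the gap sits immediately after word 6 ("delivered").
Base order: The engineer has delivered which manuscript although Ravi worried about a photograph.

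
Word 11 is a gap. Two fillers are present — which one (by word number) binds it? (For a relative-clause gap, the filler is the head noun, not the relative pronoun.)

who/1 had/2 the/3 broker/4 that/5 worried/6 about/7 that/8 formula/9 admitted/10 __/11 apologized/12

1

The marked gap is the subject of "apologized".
Its filler is the fronted wh-phrase "who", at word 1.
(The other dependency links word 4 to a gap after word 5.)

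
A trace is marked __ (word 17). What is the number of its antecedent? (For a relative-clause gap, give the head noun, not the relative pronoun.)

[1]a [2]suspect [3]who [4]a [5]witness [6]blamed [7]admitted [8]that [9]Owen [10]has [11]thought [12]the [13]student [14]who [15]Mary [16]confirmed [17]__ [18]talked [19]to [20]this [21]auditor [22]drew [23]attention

13

The gap at 17 is the subject of "talked", inside a relative clause.
The relative pronoun is "who" (word 14); it is bound by the head noun immediately before it.
Its filler is the head noun "student", at word 13.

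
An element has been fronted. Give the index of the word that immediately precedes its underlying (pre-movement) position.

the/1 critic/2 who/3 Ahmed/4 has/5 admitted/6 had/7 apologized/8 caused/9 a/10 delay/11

6

The displaced element is "the critic" (word 2).
It is linked across 1 clause boundary (Ø).
It functions as the subject of "apologized", so the gap sits immediately after word 6 ("admitted").
Base order: Ahmed has admitted that the critic had apologized.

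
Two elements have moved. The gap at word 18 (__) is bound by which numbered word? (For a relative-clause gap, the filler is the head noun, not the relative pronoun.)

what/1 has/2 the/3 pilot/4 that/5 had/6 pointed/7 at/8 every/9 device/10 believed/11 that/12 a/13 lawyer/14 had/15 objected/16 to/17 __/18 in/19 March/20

The marked gap is the object of the preposition "to" of "objected".
Its filler is the fronted wh-phrase "what", at word 1.
(The other dependency links word 4 to a gap after word 5.)

1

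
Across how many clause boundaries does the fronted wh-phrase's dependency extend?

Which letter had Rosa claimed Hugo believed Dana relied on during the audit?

2

"which letter" is extracted from the PP object of "relied".
Boundaries crossed, outermost first: [Ø], [Ø] — 2 in total.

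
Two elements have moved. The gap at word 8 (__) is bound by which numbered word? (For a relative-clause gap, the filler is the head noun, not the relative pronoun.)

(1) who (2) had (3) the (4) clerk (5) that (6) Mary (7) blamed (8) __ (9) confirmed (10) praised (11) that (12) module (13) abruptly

The marked gap is inside the relative clause, the direct object of "blamed".
Its filler is the head noun "clerk" (via "that"), at word 4.
(The other dependency links word 1 to a gap after word 9.)

4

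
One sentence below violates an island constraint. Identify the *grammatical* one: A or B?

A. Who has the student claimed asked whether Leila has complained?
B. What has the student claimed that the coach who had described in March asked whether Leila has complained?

In B, the wh-phrase is extracted from inside a complex-NP island (relative clause) (introduced by "who"), which blocks movement.
In A, the extraction path crosses only that-complement boundaries, which are transparent.
So A is grammatical.

A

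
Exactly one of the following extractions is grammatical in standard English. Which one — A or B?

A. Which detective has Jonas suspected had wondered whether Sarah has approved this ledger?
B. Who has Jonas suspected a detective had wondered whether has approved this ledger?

In B, the wh-phrase is extracted from inside a wh-island (introduced by "whether"), which blocks movement.
In A, the extraction path crosses only that-complement boundaries, which are transparent.
So A is grammatical.

A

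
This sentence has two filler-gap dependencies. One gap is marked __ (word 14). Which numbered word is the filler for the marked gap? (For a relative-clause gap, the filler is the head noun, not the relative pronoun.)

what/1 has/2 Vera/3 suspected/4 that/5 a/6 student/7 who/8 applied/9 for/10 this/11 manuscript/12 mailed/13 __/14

1

The marked gap is the direct object of "mailed".
Its filler is the fronted wh-phrase "what", at word 1.
(The other dependency links word 7 to a gap after word 8.)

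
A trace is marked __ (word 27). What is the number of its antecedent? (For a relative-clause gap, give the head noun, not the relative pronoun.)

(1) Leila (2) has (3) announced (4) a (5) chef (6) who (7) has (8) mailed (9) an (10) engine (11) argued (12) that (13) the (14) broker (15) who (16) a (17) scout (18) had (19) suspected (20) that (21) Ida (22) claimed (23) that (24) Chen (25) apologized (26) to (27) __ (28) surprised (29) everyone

The gap at 27 is the prepositional object of "apologized", inside a relative clause.
The relative pronoun is "who" (word 15); it is bound by the head noun immediately before it.
Its filler is the head noun "broker", at word 14.

14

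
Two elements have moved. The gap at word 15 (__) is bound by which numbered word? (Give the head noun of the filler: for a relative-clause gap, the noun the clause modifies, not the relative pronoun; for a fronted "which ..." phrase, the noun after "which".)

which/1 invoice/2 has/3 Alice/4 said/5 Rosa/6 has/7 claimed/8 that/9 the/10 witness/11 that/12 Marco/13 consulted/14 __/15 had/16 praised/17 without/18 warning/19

11

The marked gap is inside the relative clause, the direct object of "consulted".
Its filler is the head noun "witness" (via "that"), at word 11.
(The other dependency links word 2 to a gap after word 17.)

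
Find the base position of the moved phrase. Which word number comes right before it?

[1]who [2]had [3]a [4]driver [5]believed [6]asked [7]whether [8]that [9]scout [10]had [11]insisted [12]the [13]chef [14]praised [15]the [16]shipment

The displaced element is "who" (word 1).
It is linked across 1 clause boundary (Ø).
It functions as the subject of "asked", so the gap sits immediately after word 5 ("believed").
Base order: A driver had believed that who asked whether that scout had insisted the chef praised the shipment.

5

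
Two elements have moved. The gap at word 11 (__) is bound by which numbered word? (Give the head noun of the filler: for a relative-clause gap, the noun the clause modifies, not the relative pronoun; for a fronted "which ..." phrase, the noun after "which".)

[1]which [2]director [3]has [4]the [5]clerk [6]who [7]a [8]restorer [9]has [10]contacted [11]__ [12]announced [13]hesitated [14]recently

The marked gap is inside the relative clause, the direct object of "contacted".
Its filler is the head noun "clerk" (via "who"), at word 5.
(The other dependency links word 2 to a gap after word 12.)

5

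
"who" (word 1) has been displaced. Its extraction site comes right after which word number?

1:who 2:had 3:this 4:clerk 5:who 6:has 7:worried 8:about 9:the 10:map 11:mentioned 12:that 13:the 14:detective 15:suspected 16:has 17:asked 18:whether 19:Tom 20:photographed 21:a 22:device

The displaced element is "who" (word 1).
It is linked across 2 clause boundaries (that → Ø).
It functions as the subject of "asked", so the gap sits immediately after word 15 ("suspected").
Base order: This clerk who has worried about the map had mentioned that the detective suspected that who has asked whether Tom photographed a device.

15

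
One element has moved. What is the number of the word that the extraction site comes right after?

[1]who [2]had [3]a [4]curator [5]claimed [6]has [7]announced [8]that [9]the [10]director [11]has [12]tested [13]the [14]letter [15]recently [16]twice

5

The displaced element is "who" (word 1).
It is linked across 1 clause boundary (Ø).
It functions as the subject of "announced", so the gap sits immediately after word 5 ("claimed").
Base order: A curator had claimed that who has announced that the director has tested the letter recently twice.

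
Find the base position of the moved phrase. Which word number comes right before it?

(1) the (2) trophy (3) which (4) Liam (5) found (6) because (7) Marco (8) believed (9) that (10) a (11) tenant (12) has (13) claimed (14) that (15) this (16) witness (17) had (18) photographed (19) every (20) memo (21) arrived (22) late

5

The displaced element is "the trophy" (word 2).
It functions as the direct object of "found", so the gap sits immediately after word 5 ("found").
Base order: Liam found the trophy because Marco believed that a tenant has claimed that this witness had photographed every memo.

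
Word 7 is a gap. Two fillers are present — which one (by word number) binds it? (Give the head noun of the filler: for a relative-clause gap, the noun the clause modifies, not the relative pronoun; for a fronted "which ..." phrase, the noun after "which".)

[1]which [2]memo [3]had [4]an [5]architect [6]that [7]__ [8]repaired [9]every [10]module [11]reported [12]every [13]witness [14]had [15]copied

The marked gap is inside the relative clause, the subject of "repaired".
Its filler is the head noun "architect" (via "that"), at word 5.
(The other dependency links word 2 to a gap after word 15.)

5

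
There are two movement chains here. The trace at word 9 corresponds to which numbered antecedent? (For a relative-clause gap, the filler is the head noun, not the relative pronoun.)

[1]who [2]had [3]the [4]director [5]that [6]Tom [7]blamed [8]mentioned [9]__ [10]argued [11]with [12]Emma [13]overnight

The marked gap is the subject of "argued".
Its filler is the fronted wh-phrase "who", at word 1.
(The other dependency links word 4 to a gap after word 7.)

1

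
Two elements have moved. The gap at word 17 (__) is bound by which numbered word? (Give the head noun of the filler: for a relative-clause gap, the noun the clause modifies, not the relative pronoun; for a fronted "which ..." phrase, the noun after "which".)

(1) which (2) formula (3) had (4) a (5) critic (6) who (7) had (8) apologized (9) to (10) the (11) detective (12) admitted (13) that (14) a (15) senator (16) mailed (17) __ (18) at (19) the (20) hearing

The marked gap is the direct object of "mailed".
Its filler is the fronted wh-phrase "which formula", at word 2.
(The other dependency links word 5 to a gap after word 6.)

2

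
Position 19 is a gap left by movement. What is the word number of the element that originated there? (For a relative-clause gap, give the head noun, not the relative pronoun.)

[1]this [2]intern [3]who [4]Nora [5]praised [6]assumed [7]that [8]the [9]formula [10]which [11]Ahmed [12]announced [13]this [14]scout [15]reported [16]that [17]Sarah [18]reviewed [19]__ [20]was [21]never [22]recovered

9

The gap at 19 is the object of "reviewed", inside a relative clause.
The relative pronoun is "which" (word 10); it is bound by the head noun immediately before it.
Its filler is the head noun "formula", at word 9.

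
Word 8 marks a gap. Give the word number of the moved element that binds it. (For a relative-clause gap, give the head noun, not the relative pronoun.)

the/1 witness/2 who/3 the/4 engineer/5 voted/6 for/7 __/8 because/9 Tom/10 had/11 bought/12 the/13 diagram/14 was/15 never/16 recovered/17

2

The gap at 8 is the prepositional object of "voted", inside a relative clause.
The relative pronoun is "who" (word 3); it is bound by the head noun immediately before it.
Its filler is the head noun "witness", at word 2.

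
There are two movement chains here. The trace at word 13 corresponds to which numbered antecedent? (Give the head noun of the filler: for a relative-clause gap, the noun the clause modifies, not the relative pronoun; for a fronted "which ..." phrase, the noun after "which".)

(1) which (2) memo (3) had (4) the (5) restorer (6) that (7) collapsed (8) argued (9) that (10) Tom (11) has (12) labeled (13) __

The marked gap is the direct object of "labeled".
Its filler is the fronted wh-phrase "which memo", at word 2.
(The other dependency links word 5 to a gap after word 6.)

2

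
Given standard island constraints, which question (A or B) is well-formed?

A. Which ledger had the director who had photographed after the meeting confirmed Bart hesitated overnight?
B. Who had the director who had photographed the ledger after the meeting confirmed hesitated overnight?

In A, the wh-phrase is extracted from inside a complex-NP island (relative clause) (introduced by "who"), which blocks movement.
In B, the extraction path crosses only that-complement boundaries, which are transparent.
So B is grammatical.

B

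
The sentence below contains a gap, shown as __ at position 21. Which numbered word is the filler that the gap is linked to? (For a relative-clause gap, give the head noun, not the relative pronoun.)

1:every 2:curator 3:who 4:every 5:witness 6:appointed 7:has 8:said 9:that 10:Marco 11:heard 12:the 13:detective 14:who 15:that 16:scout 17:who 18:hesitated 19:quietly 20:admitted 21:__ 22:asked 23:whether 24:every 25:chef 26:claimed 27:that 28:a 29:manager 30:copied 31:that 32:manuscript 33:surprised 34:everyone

13

The gap at 21 is the subject of "asked", inside a relative clause.
The relative pronoun is "who" (word 14); it is bound by the head noun immediately before it.
Its filler is the head noun "detective", at word 13.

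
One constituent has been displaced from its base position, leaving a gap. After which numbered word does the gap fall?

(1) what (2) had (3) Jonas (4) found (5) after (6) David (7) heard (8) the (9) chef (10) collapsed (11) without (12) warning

The displaced element is "what" (word 1).
It functions as the direct object of "found", so the gap sits immediately after word 4 ("found").
Base order: Jonas had found what after David heard the chef collapsed without warning.

4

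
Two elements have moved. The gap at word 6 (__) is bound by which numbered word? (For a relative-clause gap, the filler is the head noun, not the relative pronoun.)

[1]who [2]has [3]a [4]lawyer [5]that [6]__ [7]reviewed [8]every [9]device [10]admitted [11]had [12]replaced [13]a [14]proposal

The marked gap is inside the relative clause, the subject of "reviewed".
Its filler is the head noun "lawyer" (via "that"), at word 4.
(The other dependency links word 1 to a gap after word 10.)

4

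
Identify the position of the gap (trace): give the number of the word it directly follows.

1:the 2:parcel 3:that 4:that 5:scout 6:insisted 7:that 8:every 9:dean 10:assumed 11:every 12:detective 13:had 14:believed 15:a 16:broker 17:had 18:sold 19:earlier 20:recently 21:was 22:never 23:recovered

18

The displaced element is "the parcel" (word 2).
It is linked across 3 clause boundaries (that → Ø → Ø).
It functions as the direct object of "sold", so the gap sits immediately after word 18 ("sold").
Base order: That scout insisted that every dean assumed every detective had believed a broker had sold the parcel earlier recently.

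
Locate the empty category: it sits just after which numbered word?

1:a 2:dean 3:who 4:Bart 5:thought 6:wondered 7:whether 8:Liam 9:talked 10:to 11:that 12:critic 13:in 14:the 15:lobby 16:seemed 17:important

The displaced element is "a dean" (word 2).
It is linked across 1 clause boundary (Ø).
It functions as the subject of "wondered", so the gap sits immediately after word 5 ("thought").
Base order: Bart thought that a dean wondered whether Liam talked to that critic in the lobby.

5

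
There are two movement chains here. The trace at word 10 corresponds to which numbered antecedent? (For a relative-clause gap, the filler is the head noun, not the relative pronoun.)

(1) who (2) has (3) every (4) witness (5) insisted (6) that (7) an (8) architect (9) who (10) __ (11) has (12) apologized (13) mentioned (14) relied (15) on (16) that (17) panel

8

The marked gap is inside the relative clause, the subject of "apologized".
Its filler is the head noun "architect" (via "who"), at word 8.
(The other dependency links word 1 to a gap after word 13.)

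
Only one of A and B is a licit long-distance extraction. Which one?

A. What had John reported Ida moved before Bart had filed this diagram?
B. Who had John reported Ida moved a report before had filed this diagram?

A

In B, the wh-phrase is extracted from inside an adjunct island (introduced by "before"), which blocks movement.
In A, the extraction path crosses only that-complement boundaries, which are transparent.
So A is grammatical.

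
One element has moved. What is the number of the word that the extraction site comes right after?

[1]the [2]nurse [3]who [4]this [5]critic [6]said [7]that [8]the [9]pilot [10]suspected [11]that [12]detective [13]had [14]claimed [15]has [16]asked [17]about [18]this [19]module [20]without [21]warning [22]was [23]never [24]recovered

14

The displaced element is "the nurse" (word 2).
It is linked across 3 clause boundaries (that → Ø → Ø).
It functions as the subject of "asked", so the gap sits immediately after word 14 ("claimed").
Base order: This critic said that the pilot suspected that detective had claimed the nurse has asked about this module without warning.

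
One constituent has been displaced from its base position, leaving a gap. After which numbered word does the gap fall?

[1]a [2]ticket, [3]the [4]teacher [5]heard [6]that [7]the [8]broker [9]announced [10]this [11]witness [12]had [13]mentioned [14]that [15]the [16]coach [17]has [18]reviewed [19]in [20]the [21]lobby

18

The displaced element is "a ticket" (word 2).
It is linked across 3 clause boundaries (that → Ø → that).
It functions as the direct object of "reviewed", so the gap sits immediately after word 18 ("reviewed").
Base order: The teacher heard that the broker announced this witness had mentioned that the coach has reviewed a ticket in the lobby.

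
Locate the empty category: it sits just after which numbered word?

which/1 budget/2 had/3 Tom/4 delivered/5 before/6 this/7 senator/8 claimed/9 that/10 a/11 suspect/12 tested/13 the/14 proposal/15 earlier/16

5

The displaced element is "which budget" (word 2).
It functions as the direct object of "delivered", so the gap sits immediately after word 5 ("delivered").
Base order: Tom had delivered which budget before this senator claimed that a suspect tested the proposal earlier.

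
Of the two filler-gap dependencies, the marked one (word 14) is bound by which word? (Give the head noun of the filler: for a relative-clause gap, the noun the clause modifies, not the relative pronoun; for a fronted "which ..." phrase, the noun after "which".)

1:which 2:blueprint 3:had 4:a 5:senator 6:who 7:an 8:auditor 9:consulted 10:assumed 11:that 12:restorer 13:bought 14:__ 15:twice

2

The marked gap is the direct object of "bought".
Its filler is the fronted wh-phrase "which blueprint", at word 2.
(The other dependency links word 5 to a gap after word 9.)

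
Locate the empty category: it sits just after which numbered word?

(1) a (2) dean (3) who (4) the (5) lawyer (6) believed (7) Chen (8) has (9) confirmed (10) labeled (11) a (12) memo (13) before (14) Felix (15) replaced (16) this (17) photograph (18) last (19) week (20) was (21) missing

The displaced element is "a dean" (word 2).
It is linked across 2 clause boundaries (Ø → Ø).
It functions as the subject of "labeled", so the gap sits immediately after word 9 ("confirmed").
Base order: The lawyer believed Chen has confirmed that a dean labeled a memo before Felix replaced this photograph last week.

9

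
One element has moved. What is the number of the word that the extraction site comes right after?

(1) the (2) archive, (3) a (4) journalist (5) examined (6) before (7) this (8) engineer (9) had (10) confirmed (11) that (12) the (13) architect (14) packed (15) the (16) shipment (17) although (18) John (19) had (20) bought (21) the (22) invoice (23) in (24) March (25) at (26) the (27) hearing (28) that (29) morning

5

The displaced element is "the archive" (word 2).
It functions as the direct object of "examined", so the gap sits immediately after word 5 ("examined").
Base order: A journalist examined the archive before this engineer had confirmed that the architect packed the shipment although John had bought the invoice in March at the hearing that morning.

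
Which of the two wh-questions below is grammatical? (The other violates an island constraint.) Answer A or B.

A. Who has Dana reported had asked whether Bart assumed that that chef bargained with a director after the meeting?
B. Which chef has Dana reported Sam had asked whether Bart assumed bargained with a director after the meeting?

In B, the wh-phrase is extracted from inside a wh-island (introduced by "whether"), which blocks movement.
In A, the extraction path crosses only that-complement boundaries, which are transparent.
So A is grammatical.

A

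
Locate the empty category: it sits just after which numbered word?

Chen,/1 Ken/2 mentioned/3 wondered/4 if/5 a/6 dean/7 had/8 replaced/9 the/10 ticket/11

3

The displaced element is "Chen" (word 1).
It is linked across 1 clause boundary (Ø).
It functions as the subject of "wondered", so the gap sits immediately after word 3 ("mentioned").
Base order: Ken mentioned Chen wondered if a dean had replaced the ticket.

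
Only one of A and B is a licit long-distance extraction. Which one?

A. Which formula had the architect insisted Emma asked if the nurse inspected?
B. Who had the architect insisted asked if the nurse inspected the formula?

B

In A, the wh-phrase is extracted from inside a wh-island (introduced by "if"), which blocks movement.
In B, the extraction path crosses only that-complement boundaries, which are transparent.
So B is grammatical.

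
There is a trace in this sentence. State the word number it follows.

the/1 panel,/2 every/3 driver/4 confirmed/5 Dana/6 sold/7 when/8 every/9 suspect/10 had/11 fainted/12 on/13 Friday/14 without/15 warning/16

The displaced element is "the panel" (word 2).
It is linked across 1 clause boundary (Ø).
It functions as the direct object of "sold", so the gap sits immediately after word 7 ("sold").
Base order: Every driver confirmed Dana sold the panel when every suspect had fainted on Friday without warning.

7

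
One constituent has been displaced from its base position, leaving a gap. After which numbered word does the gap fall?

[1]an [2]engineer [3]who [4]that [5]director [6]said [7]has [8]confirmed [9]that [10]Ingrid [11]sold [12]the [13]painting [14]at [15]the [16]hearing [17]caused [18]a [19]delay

The displaced element is "an engineer" (word 2).
It is linked across 1 clause boundary (Ø).
It functions as the subject of "confirmed", so the gap sits immediately after word 6 ("said").
Base order: That director said that an engineer has confirmed that Ingrid sold the painting at the hearing.

6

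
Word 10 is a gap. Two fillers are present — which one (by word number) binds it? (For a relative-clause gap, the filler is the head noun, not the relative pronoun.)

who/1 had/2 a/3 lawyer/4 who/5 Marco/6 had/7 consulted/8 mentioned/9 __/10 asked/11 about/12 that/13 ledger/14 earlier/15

The marked gap is the subject of "asked".
Its filler is the fronted wh-phrase "who", at word 1.
(The other dependency links word 4 to a gap after word 8.)

1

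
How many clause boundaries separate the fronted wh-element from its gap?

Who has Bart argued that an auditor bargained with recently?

"who" is extracted from the PP object of "bargained".
Boundaries crossed, outermost first: [that] — 1 in total.

1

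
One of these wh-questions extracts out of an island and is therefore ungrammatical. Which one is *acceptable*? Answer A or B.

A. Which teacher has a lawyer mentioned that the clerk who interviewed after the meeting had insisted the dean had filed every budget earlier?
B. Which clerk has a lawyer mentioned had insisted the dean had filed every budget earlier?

B

In A, the wh-phrase is extracted from inside a complex-NP island (relative clause) (introduced by "who"), which blocks movement.
In B, the extraction path crosses only that-complement boundaries, which are transparent.
So B is grammatical.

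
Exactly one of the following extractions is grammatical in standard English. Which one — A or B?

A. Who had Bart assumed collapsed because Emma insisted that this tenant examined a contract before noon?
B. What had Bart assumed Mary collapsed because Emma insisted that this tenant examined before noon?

In B, the wh-phrase is extracted from inside an adjunct island (introduced by "because"), which blocks movement.
In A, the extraction path crosses only that-complement boundaries, which are transparent.
So A is grammatical.

A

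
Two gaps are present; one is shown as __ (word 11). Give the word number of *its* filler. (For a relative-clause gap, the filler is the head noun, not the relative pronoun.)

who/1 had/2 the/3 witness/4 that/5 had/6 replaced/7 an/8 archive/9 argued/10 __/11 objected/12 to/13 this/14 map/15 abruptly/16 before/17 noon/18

1

The marked gap is the subject of "objected".
Its filler is the fronted wh-phrase "who", at word 1.
(The other dependency links word 4 to a gap after word 5.)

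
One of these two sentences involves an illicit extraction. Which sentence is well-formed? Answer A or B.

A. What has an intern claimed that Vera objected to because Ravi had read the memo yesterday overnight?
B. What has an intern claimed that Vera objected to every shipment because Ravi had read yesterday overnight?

A

In B, the wh-phrase is extracted from inside an adjunct island (introduced by "because"), which blocks movement.
In A, the extraction path crosses only that-complement boundaries, which are transparent.
So A is grammatical.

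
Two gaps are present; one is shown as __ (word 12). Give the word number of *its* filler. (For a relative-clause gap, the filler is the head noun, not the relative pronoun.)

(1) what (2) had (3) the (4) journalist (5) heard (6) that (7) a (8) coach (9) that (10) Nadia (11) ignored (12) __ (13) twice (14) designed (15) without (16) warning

The marked gap is inside the relative clause, the direct object of "ignored".
Its filler is the head noun "coach" (via "that"), at word 8.
(The other dependency links word 1 to a gap after word 14.)

8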